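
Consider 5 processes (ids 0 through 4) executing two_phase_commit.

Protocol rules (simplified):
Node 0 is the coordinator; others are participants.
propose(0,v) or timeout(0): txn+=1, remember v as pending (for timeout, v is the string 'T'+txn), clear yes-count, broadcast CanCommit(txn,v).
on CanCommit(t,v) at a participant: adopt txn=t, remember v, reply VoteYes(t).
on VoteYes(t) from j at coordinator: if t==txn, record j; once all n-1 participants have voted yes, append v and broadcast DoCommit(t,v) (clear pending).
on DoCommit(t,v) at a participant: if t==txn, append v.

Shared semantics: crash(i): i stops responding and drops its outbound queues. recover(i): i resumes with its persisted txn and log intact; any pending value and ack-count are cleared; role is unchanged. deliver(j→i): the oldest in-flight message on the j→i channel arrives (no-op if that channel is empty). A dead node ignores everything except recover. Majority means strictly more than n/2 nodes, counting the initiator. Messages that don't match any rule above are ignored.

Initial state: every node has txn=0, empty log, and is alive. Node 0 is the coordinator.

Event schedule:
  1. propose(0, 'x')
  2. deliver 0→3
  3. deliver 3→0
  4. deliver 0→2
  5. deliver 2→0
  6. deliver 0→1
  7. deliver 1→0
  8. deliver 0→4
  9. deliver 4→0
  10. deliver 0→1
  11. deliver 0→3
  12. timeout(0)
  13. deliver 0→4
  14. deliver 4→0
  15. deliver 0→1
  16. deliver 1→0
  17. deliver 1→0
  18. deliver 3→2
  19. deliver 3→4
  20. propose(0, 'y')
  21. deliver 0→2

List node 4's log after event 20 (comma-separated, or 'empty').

x

1. propose(0,'x'):  <0:coor t1 ->
2. deliver 0→3:  <3:part t1 ->
3. deliver 3→0:  nop
4. deliver 0→2:  <2:part t1 ->
5. deliver 2→0:  nop
6. deliver 0→1:  <1:part t1 ->
7. deliver 1→0:  nop
8. deliver 0→4:  <4:part t1 ->
9. deliver 4→0:  <0:coor t1 x>
10. deliver 0→1:  <1:part t1 x>
11. deliver 0→3:  <3:part t1 x>
12. timeout(0):  <0:coor t2 x>
13. deliver 0→4:  <4:part t1 x>
14. deliver 4→0:  nop
15. deliver 0→1:  <1:part t2 x>
16. deliver 1→0:  nop
17. deliver 1→0:  nop
18. deliver 3→2:  nop
19. deliver 3→4:  nop
20. propose(0,'y'):  <0:coor t3 x>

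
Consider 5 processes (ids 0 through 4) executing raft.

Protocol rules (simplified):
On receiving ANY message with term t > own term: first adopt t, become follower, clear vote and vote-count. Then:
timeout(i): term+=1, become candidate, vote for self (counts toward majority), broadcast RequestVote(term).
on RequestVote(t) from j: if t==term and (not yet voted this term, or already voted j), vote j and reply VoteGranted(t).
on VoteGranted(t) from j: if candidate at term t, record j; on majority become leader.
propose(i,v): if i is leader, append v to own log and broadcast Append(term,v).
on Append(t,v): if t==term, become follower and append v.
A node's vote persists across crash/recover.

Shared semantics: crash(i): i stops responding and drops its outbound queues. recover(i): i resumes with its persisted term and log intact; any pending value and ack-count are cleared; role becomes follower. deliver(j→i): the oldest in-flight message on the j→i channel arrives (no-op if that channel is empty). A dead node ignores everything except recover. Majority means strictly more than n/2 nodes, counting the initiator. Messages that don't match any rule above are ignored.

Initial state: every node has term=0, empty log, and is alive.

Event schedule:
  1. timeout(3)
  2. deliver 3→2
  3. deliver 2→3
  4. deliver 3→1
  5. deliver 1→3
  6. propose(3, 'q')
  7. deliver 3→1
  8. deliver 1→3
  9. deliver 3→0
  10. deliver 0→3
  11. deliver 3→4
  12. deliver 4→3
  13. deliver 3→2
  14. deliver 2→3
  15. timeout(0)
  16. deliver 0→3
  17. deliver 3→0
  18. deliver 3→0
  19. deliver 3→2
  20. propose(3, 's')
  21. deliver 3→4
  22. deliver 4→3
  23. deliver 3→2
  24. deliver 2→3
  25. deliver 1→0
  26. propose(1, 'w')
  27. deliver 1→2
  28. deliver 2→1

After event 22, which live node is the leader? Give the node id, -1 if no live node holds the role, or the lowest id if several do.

-1

step 1 timeout(3): 3={cand,t=1,log=-}
step 2 deliver 3→2: 2={foll,t=1,log=-}
step 3 deliver 2→3: —
step 4 deliver 3→1: 1={foll,t=1,log=-}
step 5 deliver 1→3: 3={lead,t=1,log=-}
step 6 propose(3,'q'): 3={lead,t=1,log=q}
step 7 deliver 3→1: 1={foll,t=1,log=q}
step 8 deliver 1→3: —
step 9 deliver 3→0: 0={foll,t=1,log=-}
step 10 deliver 0→3: —
step 11 deliver 3→4: 4={foll,t=1,log=-}
step 12 deliver 4→3: —
step 13 deliver 3→2: 2={foll,t=1,log=q}
step 14 deliver 2→3: —
step 15 timeout(0): 0={cand,t=2,log=-}
step 16 deliver 0→3: 3={foll,t=2,log=q}
step 17 deliver 3→0: —
step 18 deliver 3→0: —
step 19 deliver 3→2: —
step 20 propose(3,'s'): —
step 21 deliver 3→4: 4={foll,t=1,log=q}
step 22 deliver 4→3: —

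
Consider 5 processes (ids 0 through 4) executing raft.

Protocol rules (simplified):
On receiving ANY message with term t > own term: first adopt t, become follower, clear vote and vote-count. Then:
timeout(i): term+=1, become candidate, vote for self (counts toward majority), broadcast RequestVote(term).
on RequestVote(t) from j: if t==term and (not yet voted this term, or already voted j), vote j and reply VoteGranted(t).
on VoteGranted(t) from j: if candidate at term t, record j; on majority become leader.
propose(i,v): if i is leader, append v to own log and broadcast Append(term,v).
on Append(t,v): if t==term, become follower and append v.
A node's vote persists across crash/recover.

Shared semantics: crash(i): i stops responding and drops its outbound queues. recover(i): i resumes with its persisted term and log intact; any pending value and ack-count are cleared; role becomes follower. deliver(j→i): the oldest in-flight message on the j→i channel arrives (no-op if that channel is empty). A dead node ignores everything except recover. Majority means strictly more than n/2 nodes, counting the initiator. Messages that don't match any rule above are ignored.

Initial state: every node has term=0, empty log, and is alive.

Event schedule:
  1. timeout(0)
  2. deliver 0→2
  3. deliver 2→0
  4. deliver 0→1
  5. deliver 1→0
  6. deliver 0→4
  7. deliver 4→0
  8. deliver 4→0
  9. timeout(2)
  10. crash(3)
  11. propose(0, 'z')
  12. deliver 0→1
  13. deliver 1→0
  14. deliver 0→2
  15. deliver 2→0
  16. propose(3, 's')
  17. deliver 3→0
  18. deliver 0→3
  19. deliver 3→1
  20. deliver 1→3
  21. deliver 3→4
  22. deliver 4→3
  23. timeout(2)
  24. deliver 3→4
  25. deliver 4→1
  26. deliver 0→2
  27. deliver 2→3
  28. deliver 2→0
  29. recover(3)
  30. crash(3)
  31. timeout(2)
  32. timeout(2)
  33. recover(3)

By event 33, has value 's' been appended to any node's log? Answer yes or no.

no

1. timeout(0):  <0:cand t1 ->
2. deliver 0→2:  <2:foll t1 ->
3. deliver 2→0:  nop
4. deliver 0→1:  <1:foll t1 ->
5. deliver 1→0:  <0:lead t1 ->
6. deliver 0→4:  <4:foll t1 ->
7. deliver 4→0:  nop
8. deliver 4→0:  nop
9. timeout(2):  <2:cand t2 ->
10. crash(3):  <3:✗foll t0 ->
11. propose(0,'z'):  <0:lead t1 z>
12. deliver 0→1:  <1:foll t1 z>
13. deliver 1→0:  nop
14. deliver 0→2:  nop
15. deliver 2→0:  <0:foll t2 z>
16. propose(3,'s'):  nop
17. deliver 3→0:  nop
18. deliver 0→3:  nop
19. deliver 3→1:  nop
20. deliver 1→3:  nop
21. deliver 3→4:  nop
22. deliver 4→3:  nop
23. timeout(2):  <2:cand t3 ->
24. deliver 3→4:  nop
25. deliver 4→1:  nop
26. deliver 0→2:  nop
27. deliver 2→3:  nop
28. deliver 2→0:  <0:foll t3 z>
29. recover(3):  <3:foll t0 ->
30. crash(3):  <3:✗foll t0 ->
31. timeout(2):  <2:cand t4 ->
32. timeout(2):  <2:cand t5 ->
33. recover(3):  <3:foll t0 ->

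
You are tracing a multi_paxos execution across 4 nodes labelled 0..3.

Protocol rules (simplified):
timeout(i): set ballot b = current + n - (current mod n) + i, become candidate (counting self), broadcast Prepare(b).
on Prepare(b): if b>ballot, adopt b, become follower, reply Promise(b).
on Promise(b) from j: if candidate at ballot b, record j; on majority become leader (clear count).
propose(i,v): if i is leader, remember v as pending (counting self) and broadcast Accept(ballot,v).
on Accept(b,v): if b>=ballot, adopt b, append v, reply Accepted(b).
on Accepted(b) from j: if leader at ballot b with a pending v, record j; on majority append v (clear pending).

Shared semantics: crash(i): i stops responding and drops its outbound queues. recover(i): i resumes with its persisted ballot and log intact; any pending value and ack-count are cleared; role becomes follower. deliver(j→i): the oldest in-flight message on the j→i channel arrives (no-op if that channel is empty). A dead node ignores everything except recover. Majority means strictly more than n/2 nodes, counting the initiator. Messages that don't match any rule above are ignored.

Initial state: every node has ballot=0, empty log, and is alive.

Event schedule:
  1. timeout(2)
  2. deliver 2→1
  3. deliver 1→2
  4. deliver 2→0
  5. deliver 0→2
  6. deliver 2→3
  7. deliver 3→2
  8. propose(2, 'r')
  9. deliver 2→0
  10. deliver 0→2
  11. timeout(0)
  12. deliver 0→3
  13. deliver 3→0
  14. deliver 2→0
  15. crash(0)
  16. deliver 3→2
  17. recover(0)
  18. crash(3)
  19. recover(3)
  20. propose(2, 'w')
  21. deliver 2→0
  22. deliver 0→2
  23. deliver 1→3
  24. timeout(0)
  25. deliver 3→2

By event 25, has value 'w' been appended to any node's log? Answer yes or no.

[1] timeout(2) → N2(cand b6 [-])
[2] deliver 2→1 → N1(foll b6 [-])
[3] deliver 1→2 → ∅
[4] deliver 2→0 → N0(foll b6 [-])
[5] deliver 0→2 → N2(lead b6 [-])
[6] deliver 2→3 → N3(foll b6 [-])
[7] deliver 3→2 → ∅
[8] propose(2,'r') → ∅
[9] deliver 2→0 → N0(foll b6 [r])
[10] deliver 0→2 → ∅
[11] timeout(0) → N0(cand b8 [r])
[12] deliver 0→3 → N3(foll b8 [-])
[13] deliver 3→0 → ∅
[14] deliver 2→0 → ∅
[15] crash(0) → N0(✗cand b8 [r])
[16] deliver 3→2 → ∅
[17] recover(0) → N0(foll b8 [r])
[18] crash(3) → N3(✗foll b8 [-])
[19] recover(3) → N3(foll b8 [-])
[20] propose(2,'w') → ∅
[21] deliver 2→0 → ∅
[22] deliver 0→2 → ∅
[23] deliver 1→3 → ∅
[24] timeout(0) → N0(cand b12 [r])
[25] deliver 3→2 → ∅

no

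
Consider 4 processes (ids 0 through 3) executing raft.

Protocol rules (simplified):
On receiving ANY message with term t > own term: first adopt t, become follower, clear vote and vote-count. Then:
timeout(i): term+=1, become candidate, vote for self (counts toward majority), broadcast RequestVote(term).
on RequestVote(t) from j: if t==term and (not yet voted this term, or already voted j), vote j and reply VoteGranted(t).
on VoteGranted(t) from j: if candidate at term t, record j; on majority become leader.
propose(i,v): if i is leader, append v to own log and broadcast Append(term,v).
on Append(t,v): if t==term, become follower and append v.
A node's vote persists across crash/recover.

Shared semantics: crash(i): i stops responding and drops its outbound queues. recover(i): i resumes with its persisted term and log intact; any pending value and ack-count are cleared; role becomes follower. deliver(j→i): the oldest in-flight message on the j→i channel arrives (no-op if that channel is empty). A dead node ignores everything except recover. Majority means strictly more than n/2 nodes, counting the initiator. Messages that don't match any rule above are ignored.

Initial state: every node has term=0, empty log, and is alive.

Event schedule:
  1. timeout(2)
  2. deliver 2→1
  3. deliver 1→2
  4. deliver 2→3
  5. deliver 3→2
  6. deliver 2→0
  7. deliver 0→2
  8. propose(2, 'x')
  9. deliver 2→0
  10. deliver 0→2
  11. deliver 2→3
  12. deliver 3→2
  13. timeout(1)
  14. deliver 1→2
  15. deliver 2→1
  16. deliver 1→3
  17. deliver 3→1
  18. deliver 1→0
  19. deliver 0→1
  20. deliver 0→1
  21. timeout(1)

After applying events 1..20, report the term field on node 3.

after 1 — timeout(2): n2:cand/t1/[-]
after 2 — deliver 2→1: n1:foll/t1/[-]
after 3 — deliver 1→2: ·
after 4 — deliver 2→3: n3:foll/t1/[-]
after 5 — deliver 3→2: n2:lead/t1/[-]
after 6 — deliver 2→0: n0:foll/t1/[-]
after 7 — deliver 0→2: ·
after 8 — propose(2,'x'): n2:lead/t1/[x]
after 9 — deliver 2→0: n0:foll/t1/[x]
after 10 — deliver 0→2: ·
after 11 — deliver 2→3: n3:foll/t1/[x]
after 12 — deliver 3→2: ·
after 13 — timeout(1): n1:cand/t2/[-]
after 14 — deliver 1→2: n2:foll/t2/[x]
after 15 — deliver 2→1: ·
after 16 — deliver 1→3: n3:foll/t2/[x]
after 17 — deliver 3→1: ·
after 18 — deliver 1→0: n0:foll/t2/[x]
after 19 — deliver 0→1: n1:lead/t2/[-]
after 20 — deliver 0→1: ·

2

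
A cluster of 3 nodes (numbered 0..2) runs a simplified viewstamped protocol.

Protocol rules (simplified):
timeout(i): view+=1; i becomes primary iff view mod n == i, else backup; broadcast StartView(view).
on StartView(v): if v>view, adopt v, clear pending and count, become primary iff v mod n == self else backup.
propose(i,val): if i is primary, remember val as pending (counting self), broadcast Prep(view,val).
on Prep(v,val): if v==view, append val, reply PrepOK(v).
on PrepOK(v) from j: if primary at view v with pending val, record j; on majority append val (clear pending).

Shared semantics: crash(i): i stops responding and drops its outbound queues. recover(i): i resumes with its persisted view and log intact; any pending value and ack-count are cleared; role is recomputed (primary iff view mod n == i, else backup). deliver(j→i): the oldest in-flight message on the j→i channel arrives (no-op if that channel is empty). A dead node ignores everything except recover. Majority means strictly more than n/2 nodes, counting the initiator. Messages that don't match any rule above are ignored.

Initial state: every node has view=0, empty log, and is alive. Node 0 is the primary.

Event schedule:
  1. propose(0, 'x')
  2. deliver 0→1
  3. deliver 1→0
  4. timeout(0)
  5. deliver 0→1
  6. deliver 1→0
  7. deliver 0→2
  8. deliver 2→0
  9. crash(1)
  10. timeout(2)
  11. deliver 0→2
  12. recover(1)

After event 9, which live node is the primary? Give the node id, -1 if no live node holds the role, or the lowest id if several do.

1. propose(0,'x'):  nop
2. deliver 0→1:  <1:back v0 x>
3. deliver 1→0:  <0:prim v0 x>
4. timeout(0):  <0:back v1 x>
5. deliver 0→1:  <1:prim v1 x>
6. deliver 1→0:  nop
7. deliver 0→2:  <2:back v0 x>
8. deliver 2→0:  nop
9. crash(1):  <1:✗prim v1 x>

-1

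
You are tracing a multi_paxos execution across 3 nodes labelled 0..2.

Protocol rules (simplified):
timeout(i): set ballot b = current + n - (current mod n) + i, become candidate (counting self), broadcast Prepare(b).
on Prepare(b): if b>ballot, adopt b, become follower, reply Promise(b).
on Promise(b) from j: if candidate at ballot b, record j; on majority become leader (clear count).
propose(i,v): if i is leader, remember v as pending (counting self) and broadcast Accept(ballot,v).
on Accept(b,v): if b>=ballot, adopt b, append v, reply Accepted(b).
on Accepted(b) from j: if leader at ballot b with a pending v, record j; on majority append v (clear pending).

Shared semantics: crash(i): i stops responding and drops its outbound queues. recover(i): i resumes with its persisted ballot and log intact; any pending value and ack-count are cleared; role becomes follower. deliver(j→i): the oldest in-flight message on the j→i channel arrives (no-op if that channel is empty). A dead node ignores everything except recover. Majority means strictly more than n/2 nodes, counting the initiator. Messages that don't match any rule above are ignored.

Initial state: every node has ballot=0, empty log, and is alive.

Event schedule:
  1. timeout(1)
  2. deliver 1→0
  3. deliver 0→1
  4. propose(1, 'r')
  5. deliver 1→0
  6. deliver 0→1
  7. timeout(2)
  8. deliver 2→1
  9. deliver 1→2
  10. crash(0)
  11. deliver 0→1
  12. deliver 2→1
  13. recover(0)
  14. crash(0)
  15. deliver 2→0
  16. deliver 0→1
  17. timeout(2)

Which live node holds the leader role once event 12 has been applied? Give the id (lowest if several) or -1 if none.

-1

[1] timeout(1) → N1(cand b4 [-])
[2] deliver 1→0 → N0(foll b4 [-])
[3] deliver 0→1 → N1(lead b4 [-])
[4] propose(1,'r') → ∅
[5] deliver 1→0 → N0(foll b4 [r])
[6] deliver 0→1 → N1(lead b4 [r])
[7] timeout(2) → N2(cand b5 [-])
[8] deliver 2→1 → N1(foll b5 [r])
[9] deliver 1→2 → ∅
[10] crash(0) → N0(✗foll b4 [r])
[11] deliver 0→1 → ∅
[12] deliver 2→1 → ∅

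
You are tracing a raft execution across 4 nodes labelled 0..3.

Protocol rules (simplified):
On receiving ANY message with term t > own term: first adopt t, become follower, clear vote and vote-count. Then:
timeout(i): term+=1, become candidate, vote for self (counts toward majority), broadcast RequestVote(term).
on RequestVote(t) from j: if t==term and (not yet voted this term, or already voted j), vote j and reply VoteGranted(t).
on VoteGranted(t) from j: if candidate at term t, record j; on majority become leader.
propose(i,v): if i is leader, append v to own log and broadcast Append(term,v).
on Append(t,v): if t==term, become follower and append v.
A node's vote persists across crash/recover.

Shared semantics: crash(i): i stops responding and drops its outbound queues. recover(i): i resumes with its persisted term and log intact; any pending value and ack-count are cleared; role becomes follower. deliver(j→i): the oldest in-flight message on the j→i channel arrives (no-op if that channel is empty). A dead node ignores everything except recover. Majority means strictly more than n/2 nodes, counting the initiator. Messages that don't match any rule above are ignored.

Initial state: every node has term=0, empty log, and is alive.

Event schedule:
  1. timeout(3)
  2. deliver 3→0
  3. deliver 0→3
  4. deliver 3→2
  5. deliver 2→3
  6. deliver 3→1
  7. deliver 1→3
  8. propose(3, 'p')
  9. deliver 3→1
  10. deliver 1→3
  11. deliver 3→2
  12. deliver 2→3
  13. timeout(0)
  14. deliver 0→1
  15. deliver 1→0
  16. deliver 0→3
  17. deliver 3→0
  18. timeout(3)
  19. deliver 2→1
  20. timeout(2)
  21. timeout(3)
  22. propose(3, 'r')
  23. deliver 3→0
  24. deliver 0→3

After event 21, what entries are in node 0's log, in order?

[1] timeout(3) → N3(cand t1 [-])
[2] deliver 3→0 → N0(foll t1 [-])
[3] deliver 0→3 → ∅
[4] deliver 3→2 → N2(foll t1 [-])
[5] deliver 2→3 → N3(lead t1 [-])
[6] deliver 3→1 → N1(foll t1 [-])
[7] deliver 1→3 → ∅
[8] propose(3,'p') → N3(lead t1 [p])
[9] deliver 3→1 → N1(foll t1 [p])
[10] deliver 1→3 → ∅
[11] deliver 3→2 → N2(foll t1 [p])
[12] deliver 2→3 → ∅
[13] timeout(0) → N0(cand t2 [-])
[14] deliver 0→1 → N1(foll t2 [p])
[15] deliver 1→0 → ∅
[16] deliver 0→3 → N3(foll t2 [p])
[17] deliver 3→0 → ∅
[18] timeout(3) → N3(cand t3 [p])
[19] deliver 2→1 → ∅
[20] timeout(2) → N2(cand t2 [p])
[21] timeout(3) → N3(cand t4 [p])

empty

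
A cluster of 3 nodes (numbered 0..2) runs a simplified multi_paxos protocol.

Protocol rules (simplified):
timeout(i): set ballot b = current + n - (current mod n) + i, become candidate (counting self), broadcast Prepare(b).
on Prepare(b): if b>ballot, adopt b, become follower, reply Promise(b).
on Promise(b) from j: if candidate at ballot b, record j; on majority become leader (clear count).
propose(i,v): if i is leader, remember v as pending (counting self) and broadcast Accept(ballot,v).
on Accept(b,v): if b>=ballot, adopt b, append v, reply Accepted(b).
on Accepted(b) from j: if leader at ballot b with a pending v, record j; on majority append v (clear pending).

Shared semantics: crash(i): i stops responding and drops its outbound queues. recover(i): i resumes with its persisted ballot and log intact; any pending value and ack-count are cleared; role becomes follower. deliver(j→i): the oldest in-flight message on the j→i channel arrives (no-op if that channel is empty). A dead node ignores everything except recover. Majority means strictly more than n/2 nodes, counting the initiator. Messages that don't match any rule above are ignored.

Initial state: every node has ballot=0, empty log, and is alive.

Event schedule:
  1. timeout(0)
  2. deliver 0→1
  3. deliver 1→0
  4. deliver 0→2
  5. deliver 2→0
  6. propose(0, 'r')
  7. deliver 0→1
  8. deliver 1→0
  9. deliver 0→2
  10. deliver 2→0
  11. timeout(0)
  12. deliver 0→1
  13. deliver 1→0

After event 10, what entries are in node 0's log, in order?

1. timeout(0):  <0:cand b3 ->
2. deliver 0→1:  <1:foll b3 ->
3. deliver 1→0:  <0:lead b3 ->
4. deliver 0→2:  <2:foll b3 ->
5. deliver 2→0:  nop
6. propose(0,'r'):  nop
7. deliver 0→1:  <1:foll b3 r>
8. deliver 1→0:  <0:lead b3 r>
9. deliver 0→2:  <2:foll b3 r>
10. deliver 2→0:  nop

r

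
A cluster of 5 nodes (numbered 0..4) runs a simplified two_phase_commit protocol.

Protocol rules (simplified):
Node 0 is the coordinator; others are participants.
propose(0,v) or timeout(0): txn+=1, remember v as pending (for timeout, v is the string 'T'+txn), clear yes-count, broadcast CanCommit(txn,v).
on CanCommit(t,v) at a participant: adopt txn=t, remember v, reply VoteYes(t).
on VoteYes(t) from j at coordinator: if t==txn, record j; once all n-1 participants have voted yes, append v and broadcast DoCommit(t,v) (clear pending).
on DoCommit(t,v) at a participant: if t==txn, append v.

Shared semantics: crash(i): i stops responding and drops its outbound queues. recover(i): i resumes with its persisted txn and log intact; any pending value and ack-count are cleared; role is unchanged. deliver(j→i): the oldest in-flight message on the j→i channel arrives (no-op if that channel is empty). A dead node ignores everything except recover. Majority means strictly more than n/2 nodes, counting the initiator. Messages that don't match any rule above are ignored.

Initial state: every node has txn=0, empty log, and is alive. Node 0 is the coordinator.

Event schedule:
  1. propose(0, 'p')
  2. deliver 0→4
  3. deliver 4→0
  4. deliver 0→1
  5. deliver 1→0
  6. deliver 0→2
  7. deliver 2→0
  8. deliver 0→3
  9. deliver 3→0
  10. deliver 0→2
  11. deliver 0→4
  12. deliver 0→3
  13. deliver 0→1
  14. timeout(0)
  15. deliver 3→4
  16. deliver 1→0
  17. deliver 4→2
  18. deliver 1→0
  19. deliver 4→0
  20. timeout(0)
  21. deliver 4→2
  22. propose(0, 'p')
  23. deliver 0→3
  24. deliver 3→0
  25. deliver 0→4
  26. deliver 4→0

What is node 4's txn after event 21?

1. propose(0,'p'):  <0:coor t1 ->
2. deliver 0→4:  <4:part t1 ->
3. deliver 4→0:  nop
4. deliver 0→1:  <1:part t1 ->
5. deliver 1→0:  nop
6. deliver 0→2:  <2:part t1 ->
7. deliver 2→0:  nop
8. deliver 0→3:  <3:part t1 ->
9. deliver 3→0:  <0:coor t1 p>
10. deliver 0→2:  <2:part t1 p>
11. deliver 0→4:  <4:part t1 p>
12. deliver 0→3:  <3:part t1 p>
13. deliver 0→1:  <1:part t1 p>
14. timeout(0):  <0:coor t2 p>
15. deliver 3→4:  nop
16. deliver 1→0:  nop
17. deliver 4→2:  nop
18. deliver 1→0:  nop
19. deliver 4→0:  nop
20. timeout(0):  <0:coor t3 p>
21. deliver 4→2:  nop

1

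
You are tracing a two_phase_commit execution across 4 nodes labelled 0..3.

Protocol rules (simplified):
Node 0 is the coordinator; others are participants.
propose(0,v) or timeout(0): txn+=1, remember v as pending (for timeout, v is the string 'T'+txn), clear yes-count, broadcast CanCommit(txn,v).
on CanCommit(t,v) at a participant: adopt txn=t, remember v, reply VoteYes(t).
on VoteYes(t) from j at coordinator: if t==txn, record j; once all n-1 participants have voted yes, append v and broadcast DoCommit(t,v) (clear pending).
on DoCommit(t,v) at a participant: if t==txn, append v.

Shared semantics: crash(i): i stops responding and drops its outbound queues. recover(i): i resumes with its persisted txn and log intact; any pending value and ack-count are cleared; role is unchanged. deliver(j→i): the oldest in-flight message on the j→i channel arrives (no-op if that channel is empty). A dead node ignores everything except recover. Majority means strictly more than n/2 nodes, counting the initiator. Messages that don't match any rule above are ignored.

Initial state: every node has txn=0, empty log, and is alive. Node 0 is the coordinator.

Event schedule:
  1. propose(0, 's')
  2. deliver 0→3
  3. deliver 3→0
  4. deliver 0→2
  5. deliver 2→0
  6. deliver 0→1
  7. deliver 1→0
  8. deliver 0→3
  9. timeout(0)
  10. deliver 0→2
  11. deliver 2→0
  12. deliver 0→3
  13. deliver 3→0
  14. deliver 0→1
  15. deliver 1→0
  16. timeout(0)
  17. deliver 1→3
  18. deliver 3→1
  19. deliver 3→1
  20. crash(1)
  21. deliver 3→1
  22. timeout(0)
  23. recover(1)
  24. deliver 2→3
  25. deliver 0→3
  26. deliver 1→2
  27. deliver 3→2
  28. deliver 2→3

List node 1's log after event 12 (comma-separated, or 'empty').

after 1 — propose(0,'s'): n0:coor/t1/[-]
after 2 — deliver 0→3: n3:part/t1/[-]
after 3 — deliver 3→0: ·
after 4 — deliver 0→2: n2:part/t1/[-]
after 5 — deliver 2→0: ·
after 6 — deliver 0→1: n1:part/t1/[-]
after 7 — deliver 1→0: n0:coor/t1/[s]
after 8 — deliver 0→3: n3:part/t1/[s]
after 9 — timeout(0): n0:coor/t2/[s]
after 10 — deliver 0→2: n2:part/t1/[s]
after 11 — deliver 2→0: ·
after 12 — deliver 0→3: n3:part/t2/[s]

empty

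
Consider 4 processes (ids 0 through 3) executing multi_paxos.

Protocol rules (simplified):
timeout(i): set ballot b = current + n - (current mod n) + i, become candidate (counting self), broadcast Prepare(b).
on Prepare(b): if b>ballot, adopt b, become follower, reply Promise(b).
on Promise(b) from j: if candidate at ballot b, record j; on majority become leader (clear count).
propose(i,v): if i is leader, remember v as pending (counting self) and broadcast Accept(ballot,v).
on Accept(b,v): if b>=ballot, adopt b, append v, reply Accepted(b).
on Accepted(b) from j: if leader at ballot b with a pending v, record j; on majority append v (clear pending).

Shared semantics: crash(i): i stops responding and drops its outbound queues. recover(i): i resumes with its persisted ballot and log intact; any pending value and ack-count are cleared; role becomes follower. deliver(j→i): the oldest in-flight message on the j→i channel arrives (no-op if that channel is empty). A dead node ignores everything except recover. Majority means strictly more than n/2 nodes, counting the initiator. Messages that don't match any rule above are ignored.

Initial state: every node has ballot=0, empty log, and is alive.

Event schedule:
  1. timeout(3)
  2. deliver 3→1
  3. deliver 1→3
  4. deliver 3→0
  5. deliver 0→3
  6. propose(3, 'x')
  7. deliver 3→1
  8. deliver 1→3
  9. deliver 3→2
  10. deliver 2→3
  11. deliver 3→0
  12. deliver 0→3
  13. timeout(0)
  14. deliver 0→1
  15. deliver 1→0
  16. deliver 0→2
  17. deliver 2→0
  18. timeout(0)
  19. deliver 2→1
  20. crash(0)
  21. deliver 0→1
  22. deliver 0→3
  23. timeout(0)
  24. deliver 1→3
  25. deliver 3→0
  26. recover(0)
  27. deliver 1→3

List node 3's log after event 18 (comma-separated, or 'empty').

step 1 timeout(3): 3={cand,b=7,log=-}
step 2 deliver 3→1: 1={foll,b=7,log=-}
step 3 deliver 1→3: —
step 4 deliver 3→0: 0={foll,b=7,log=-}
step 5 deliver 0→3: 3={lead,b=7,log=-}
step 6 propose(3,'x'): —
step 7 deliver 3→1: 1={foll,b=7,log=x}
step 8 deliver 1→3: —
step 9 deliver 3→2: 2={foll,b=7,log=-}
step 10 deliver 2→3: —
step 11 deliver 3→0: 0={foll,b=7,log=x}
step 12 deliver 0→3: 3={lead,b=7,log=x}
step 13 timeout(0): 0={cand,b=8,log=x}
step 14 deliver 0→1: 1={foll,b=8,log=x}
step 15 deliver 1→0: —
step 16 deliver 0→2: 2={foll,b=8,log=-}
step 17 deliver 2→0: 0={lead,b=8,log=x}
step 18 timeout(0): 0={cand,b=12,log=x}

x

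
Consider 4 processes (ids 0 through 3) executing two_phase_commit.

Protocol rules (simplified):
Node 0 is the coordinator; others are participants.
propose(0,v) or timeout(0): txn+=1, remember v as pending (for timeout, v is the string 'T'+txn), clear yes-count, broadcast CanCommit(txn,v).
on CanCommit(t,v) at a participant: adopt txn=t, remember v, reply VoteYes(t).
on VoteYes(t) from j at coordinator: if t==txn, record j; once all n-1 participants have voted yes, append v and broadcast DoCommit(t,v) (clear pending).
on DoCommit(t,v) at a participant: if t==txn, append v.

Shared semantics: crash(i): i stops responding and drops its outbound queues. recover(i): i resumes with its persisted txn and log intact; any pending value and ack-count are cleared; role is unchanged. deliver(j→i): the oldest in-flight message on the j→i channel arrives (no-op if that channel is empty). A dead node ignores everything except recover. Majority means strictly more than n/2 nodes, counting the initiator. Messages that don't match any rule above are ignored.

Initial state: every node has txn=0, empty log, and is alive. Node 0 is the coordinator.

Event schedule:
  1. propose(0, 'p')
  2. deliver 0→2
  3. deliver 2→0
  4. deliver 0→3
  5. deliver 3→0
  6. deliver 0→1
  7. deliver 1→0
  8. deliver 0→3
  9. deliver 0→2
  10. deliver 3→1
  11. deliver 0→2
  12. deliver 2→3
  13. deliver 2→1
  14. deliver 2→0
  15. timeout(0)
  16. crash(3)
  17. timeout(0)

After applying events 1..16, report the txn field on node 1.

step 1 propose(0,'p'): 0={coor,t=1,log=-}
step 2 deliver 0→2: 2={part,t=1,log=-}
step 3 deliver 2→0: —
step 4 deliver 0→3: 3={part,t=1,log=-}
step 5 deliver 3→0: —
step 6 deliver 0→1: 1={part,t=1,log=-}
step 7 deliver 1→0: 0={coor,t=1,log=p}
step 8 deliver 0→3: 3={part,t=1,log=p}
step 9 deliver 0→2: 2={part,t=1,log=p}
step 10 deliver 3→1: —
step 11 deliver 0→2: —
step 12 deliver 2→3: —
step 13 deliver 2→1: —
step 14 deliver 2→0: —
step 15 timeout(0): 0={coor,t=2,log=p}
step 16 crash(3): 3={✗part,t=1,log=p}

1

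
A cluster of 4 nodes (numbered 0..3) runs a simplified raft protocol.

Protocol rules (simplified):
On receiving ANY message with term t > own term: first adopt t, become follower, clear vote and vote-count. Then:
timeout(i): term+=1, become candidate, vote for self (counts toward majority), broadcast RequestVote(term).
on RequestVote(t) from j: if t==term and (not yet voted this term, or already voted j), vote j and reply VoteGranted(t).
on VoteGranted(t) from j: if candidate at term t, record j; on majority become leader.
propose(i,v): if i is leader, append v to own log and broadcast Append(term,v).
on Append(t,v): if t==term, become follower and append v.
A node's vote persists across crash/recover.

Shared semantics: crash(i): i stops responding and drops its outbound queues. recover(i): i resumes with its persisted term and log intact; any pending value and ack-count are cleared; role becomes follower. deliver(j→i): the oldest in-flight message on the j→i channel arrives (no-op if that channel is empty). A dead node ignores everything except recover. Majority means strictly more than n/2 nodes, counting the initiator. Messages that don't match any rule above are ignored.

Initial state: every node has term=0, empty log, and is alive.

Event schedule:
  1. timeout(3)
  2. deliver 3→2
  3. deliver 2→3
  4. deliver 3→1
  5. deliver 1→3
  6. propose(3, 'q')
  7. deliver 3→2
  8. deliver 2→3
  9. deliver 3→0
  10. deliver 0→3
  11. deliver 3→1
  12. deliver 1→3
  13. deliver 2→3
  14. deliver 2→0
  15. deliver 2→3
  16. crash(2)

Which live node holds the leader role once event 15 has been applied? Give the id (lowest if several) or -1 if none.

[1] timeout(3) → N3(cand t1 [-])
[2] deliver 3→2 → N2(foll t1 [-])
[3] deliver 2→3 → ∅
[4] deliver 3→1 → N1(foll t1 [-])
[5] deliver 1→3 → N3(lead t1 [-])
[6] propose(3,'q') → N3(lead t1 [q])
[7] deliver 3→2 → N2(foll t1 [q])
[8] deliver 2→3 → ∅
[9] deliver 3→0 → N0(foll t1 [-])
[10] deliver 0→3 → ∅
[11] deliver 3→1 → N1(foll t1 [q])
[12] deliver 1→3 → ∅
[13] deliver 2→3 → ∅
[14] deliver 2→0 → ∅
[15] deliver 2→3 → ∅

3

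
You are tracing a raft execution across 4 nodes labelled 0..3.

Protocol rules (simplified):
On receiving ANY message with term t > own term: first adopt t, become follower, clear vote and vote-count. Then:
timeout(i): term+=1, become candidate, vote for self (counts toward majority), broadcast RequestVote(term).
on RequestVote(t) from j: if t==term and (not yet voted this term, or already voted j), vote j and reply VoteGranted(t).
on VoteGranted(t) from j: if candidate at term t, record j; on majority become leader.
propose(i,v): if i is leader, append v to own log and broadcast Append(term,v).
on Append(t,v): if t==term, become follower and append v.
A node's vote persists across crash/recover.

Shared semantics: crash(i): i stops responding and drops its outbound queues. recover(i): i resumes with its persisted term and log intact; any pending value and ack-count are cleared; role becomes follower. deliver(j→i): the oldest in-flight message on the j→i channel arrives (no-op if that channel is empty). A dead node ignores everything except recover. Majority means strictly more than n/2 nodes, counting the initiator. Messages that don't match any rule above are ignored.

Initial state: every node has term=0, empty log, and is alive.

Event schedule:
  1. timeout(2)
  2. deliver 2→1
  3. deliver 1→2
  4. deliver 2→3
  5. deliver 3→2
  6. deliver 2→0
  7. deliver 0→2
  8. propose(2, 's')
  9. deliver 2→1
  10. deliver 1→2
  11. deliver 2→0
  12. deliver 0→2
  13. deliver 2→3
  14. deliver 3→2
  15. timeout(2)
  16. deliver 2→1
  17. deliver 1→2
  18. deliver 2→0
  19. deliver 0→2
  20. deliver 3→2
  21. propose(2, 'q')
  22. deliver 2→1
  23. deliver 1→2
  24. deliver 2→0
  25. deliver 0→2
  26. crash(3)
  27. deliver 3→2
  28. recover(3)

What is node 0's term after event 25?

1. timeout(2):  <2:cand t1 ->
2. deliver 2→1:  <1:foll t1 ->
3. deliver 1→2:  nop
4. deliver 2→3:  <3:foll t1 ->
5. deliver 3→2:  <2:lead t1 ->
6. deliver 2→0:  <0:foll t1 ->
7. deliver 0→2:  nop
8. propose(2,'s'):  <2:lead t1 s>
9. deliver 2→1:  <1:foll t1 s>
10. deliver 1→2:  nop
11. deliver 2→0:  <0:foll t1 s>
12. deliver 0→2:  nop
13. deliver 2→3:  <3:foll t1 s>
14. deliver 3→2:  nop
15. timeout(2):  <2:cand t2 s>
16. deliver 2→1:  <1:foll t2 s>
17. deliver 1→2:  nop
18. deliver 2→0:  <0:foll t2 s>
19. deliver 0→2:  <2:lead t2 s>
20. deliver 3→2:  nop
21. propose(2,'q'):  <2:lead t2 s,q>
22. deliver 2→1:  <1:foll t2 s,q>
23. deliver 1→2:  nop
24. deliver 2→0:  <0:foll t2 s,q>
25. deliver 0→2:  nop

2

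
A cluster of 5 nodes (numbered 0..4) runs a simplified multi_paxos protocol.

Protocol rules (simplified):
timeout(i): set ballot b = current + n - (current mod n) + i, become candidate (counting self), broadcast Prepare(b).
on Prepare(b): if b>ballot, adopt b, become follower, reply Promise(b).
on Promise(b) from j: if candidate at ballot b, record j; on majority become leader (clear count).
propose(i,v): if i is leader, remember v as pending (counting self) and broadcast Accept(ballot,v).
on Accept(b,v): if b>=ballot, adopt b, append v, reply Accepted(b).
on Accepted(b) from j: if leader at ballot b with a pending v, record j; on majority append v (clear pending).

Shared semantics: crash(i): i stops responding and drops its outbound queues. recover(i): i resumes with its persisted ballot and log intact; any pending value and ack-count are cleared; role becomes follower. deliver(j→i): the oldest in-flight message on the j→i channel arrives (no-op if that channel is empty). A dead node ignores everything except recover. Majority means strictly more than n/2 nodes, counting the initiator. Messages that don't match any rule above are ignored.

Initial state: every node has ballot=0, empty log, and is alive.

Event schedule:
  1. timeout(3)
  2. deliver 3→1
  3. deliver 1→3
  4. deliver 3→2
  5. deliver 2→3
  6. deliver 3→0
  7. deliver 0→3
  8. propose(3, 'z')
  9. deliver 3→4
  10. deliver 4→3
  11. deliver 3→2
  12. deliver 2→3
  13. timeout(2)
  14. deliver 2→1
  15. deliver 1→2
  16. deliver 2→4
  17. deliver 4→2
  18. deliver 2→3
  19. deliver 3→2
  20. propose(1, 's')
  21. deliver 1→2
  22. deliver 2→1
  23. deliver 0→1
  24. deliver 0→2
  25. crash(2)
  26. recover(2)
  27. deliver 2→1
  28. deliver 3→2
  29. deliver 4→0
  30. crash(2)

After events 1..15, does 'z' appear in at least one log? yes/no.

[1] timeout(3) → N3(cand b8 [-])
[2] deliver 3→1 → N1(foll b8 [-])
[3] deliver 1→3 → ∅
[4] deliver 3→2 → N2(foll b8 [-])
[5] deliver 2→3 → N3(lead b8 [-])
[6] deliver 3→0 → N0(foll b8 [-])
[7] deliver 0→3 → ∅
[8] propose(3,'z') → ∅
[9] deliver 3→4 → N4(foll b8 [-])
[10] deliver 4→3 → ∅
[11] deliver 3→2 → N2(foll b8 [z])
[12] deliver 2→3 → ∅
[13] timeout(2) → N2(cand b12 [z])
[14] deliver 2→1 → N1(foll b12 [-])
[15] deliver 1→2 → ∅

yes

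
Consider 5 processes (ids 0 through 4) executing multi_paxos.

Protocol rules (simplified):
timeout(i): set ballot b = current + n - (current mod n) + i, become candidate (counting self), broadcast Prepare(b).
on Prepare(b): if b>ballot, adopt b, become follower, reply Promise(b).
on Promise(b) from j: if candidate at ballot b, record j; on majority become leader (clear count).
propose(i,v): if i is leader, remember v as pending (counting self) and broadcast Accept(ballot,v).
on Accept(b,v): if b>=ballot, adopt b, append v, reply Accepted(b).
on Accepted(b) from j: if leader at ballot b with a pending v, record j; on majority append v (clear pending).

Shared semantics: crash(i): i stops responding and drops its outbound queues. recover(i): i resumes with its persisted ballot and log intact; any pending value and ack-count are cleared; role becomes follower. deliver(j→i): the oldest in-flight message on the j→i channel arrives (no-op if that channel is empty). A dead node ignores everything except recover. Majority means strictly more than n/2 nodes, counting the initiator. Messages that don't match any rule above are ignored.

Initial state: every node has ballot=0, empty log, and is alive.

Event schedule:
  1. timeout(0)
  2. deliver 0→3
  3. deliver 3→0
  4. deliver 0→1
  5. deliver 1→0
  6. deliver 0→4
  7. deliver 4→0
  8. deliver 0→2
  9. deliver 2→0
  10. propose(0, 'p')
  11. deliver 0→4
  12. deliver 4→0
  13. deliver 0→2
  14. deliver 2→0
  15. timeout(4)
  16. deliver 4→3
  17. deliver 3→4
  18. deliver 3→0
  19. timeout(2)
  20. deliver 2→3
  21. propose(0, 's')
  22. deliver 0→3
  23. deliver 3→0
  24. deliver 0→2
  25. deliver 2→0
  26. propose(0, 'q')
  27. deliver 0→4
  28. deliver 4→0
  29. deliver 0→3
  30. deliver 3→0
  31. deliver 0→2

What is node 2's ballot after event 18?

[1] timeout(0) → N0(cand b5 [-])
[2] deliver 0→3 → N3(foll b5 [-])
[3] deliver 3→0 → ∅
[4] deliver 0→1 → N1(foll b5 [-])
[5] deliver 1→0 → N0(lead b5 [-])
[6] deliver 0→4 → N4(foll b5 [-])
[7] deliver 4→0 → ∅
[8] deliver 0→2 → N2(foll b5 [-])
[9] deliver 2→0 → ∅
[10] propose(0,'p') → ∅
[11] deliver 0→4 → N4(foll b5 [p])
[12] deliver 4→0 → ∅
[13] deliver 0→2 → N2(foll b5 [p])
[14] deliver 2→0 → N0(lead b5 [p])
[15] timeout(4) → N4(cand b14 [p])
[16] deliver 4→3 → N3(foll b14 [-])
[17] deliver 3→4 → ∅
[18] deliver 3→0 → ∅

5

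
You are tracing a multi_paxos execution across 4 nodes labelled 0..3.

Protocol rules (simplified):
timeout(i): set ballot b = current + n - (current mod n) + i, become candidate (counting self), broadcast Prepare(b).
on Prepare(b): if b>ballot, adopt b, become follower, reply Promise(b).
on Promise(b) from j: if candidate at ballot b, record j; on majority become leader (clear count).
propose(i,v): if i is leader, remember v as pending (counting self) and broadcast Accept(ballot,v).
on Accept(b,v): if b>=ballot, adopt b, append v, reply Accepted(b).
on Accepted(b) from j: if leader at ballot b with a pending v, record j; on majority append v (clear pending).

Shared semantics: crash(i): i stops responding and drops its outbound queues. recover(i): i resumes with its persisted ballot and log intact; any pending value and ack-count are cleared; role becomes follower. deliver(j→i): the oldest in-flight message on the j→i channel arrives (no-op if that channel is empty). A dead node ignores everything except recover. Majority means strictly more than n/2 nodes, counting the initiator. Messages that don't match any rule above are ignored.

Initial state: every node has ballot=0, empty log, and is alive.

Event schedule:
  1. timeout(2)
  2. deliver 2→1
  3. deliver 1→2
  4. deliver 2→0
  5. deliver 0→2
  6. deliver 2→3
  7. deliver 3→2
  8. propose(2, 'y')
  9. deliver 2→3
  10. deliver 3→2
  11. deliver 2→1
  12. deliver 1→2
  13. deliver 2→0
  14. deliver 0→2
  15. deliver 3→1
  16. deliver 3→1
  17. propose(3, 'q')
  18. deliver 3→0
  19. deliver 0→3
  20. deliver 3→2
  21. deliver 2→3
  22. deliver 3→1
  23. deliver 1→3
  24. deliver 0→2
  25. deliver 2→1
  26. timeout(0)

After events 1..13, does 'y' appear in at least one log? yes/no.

1. timeout(2):  <2:cand b6 ->
2. deliver 2→1:  <1:foll b6 ->
3. deliver 1→2:  nop
4. deliver 2→0:  <0:foll b6 ->
5. deliver 0→2:  <2:lead b6 ->
6. deliver 2→3:  <3:foll b6 ->
7. deliver 3→2:  nop
8. propose(2,'y'):  nop
9. deliver 2→3:  <3:foll b6 y>
10. deliver 3→2:  nop
11. deliver 2→1:  <1:foll b6 y>
12. deliver 1→2:  <2:lead b6 y>
13. deliver 2→0:  <0:foll b6 y>

yes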